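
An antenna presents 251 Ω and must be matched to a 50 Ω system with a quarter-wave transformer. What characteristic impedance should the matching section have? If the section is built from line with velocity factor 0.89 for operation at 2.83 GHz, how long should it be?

Z_qwt ≈ 112 Ω; length ≈ 2.36 cm

Z_qwt = √(Z_0·R_L) = √(50 × 251) = √12550
λ = 0.89·c/f = 0.0943 m, so l = λ/4 = 0.0236 m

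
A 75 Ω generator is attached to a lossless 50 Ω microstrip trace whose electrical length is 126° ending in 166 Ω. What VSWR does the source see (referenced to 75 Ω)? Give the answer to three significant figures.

tan(βl) = -1.38
Z_in = Z_0·(Z_L + jZ_0·tanβl)/(Z_0 + jZ_L·tanβl) = 22 + j31.5 Ω
Γ_s = (Z_in − Z_s)/(Z_in + Z_s) = (-53 + j31.5)/(97 + j31.5), |Γ_s| = 0.605
VSWR = (1 + |Γ_s|)/(1 − |Γ_s|)

VSWR ≈ 4.07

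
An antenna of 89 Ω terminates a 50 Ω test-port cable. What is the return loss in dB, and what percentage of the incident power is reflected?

RL ≈ 11 dB; 7.87% of incident power reflected

Γ = (89 − 50)/(89 + 50) = 0.281
RL = −20·log₁₀(0.281) = 11 dB
P_refl/P_inc = |Γ|² = 0.0787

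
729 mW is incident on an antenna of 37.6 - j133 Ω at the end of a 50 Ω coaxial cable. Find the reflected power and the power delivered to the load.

P_reflected ≈ 513 mW; P_delivered ≈ 216 mW

|Γ| = |(-12.4 − j133)/(87.6 − j133)| = 0.839
|Γ|² = 0.704
P_refl = |Γ|²·P_inc = 513 mW, P_del = (1 − |Γ|²)·P_inc = 216 mW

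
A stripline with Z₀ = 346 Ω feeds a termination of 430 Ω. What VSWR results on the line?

For a purely resistive load, VSWR = R_L/Z_0 or Z_0/R_L (whichever > 1) = 430/346

VSWR ≈ 1.24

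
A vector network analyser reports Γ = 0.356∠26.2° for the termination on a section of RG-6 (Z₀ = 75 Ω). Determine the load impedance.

Z_L ≈ 134 + j48.3 Ω

Z_L = Z_0·(1 + Γ)/(1 − Γ) = 75·(1.32 + j0.157)/(0.681 − j0.157)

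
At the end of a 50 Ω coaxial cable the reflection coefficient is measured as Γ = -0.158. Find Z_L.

Z_L ≈ 36.4 Ω

Z_L = Z_0·(1 + Γ)/(1 − Γ) = 50·(0.842)/(1.16)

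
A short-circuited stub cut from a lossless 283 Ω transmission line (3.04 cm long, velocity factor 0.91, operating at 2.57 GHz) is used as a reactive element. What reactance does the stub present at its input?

X_in ≈ -1220 Ω (capacitive)

λ = v/f = 0.91·c / 2.57 GHz = 0.106 m
βl = 2π·l/λ = 2π × 0.286 = 103°
tan(βl) = -4.32
For a short-circuited stub, Z_in = jZ_0·tan(βl)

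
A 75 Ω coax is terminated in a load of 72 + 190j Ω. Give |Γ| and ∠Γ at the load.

Γ ≈ 0.791 ∠ 38.6°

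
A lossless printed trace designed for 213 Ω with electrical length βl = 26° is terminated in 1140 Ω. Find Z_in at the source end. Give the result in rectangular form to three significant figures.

tan(βl) = tan(26°) = 0.488
Z_in = Z_0·(Z_L + jZ_0·tanβl)/(Z_0 + jZ_L·tanβl)
     = 213·(1140 + j104)/(213 + j556)

Z_in ≈ 181 − j368 Ω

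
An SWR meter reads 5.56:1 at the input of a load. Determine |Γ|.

|Γ| ≈ 0.695

|Γ| = (S − 1)/(S + 1) = (5.56 − 1)/(5.56 + 1) = 4.56/6.56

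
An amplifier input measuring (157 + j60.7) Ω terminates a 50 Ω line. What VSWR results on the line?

Γ = (Z_L − Z_0)/(Z_L + Z_0) = (107 + j60.7)/(207 + j60.7)
|Γ| = 123/216 = 0.57
VSWR = (1 + |Γ|)/(1 − |Γ|) = 1.57/0.43

VSWR ≈ 3.65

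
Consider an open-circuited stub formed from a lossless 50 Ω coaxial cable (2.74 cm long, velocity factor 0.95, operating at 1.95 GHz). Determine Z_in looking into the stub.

λ = v/f = 0.95·c / 1.95 GHz = 0.146 m
βl = 2π·l/λ = 2π × 0.187 = 67.5°
tan(βl) = 2.41
For an open-circuited stub, Z_in = −jZ_0·cot(βl) = −jZ_0/tan(βl)

Z_in ≈ −j20.7 Ω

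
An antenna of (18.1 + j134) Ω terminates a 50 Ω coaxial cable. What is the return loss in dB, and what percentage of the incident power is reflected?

Γ = (-31.9 + j134)/(68.1 + j134), |Γ| = 0.916
RL = −20·log₁₀(0.916) = 0.758 dB
P_refl/P_inc = |Γ|² = 0.84

RL ≈ 0.758 dB; 84% of incident power reflected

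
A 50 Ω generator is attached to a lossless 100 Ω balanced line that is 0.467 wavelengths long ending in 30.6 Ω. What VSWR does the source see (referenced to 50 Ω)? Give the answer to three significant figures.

βl = 2π × 0.467 = 168°
tan(βl) = -0.21
Z_in = Z_0·(Z_L + jZ_0·tanβl)/(Z_0 + jZ_L·tanβl) = 31.8 − j19 Ω
Γ_s = (Z_in − Z_s)/(Z_in + Z_s) = (-18.2 − j19)/(81.8 − j19), |Γ_s| = 0.313
VSWR = (1 + |Γ_s|)/(1 − |Γ_s|)

VSWR ≈ 1.91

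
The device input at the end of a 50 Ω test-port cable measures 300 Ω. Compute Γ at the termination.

Γ = 0.714

Γ = (Z_L − Z_0)/(Z_L + Z_0) = (300 − 50)/(300 + 50) = 250/350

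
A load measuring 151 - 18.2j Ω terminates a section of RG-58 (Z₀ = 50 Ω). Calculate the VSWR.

VSWR ≈ 3.07

Γ = (Z_L − Z_0)/(Z_L + Z_0) = (101 − j18.2)/(201 − j18.2)
|Γ| = 103/202 = 0.509
VSWR = (1 + |Γ|)/(1 − |Γ|) = 1.51/0.491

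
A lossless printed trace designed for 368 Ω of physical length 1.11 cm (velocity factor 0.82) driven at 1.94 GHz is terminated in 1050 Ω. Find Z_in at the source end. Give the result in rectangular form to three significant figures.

Z_in ≈ 356 − j397 Ω

λ = v/f = 0.82·c / 1.94 GHz = 0.127 m
βl = 2π·l/λ = 2π × 0.0875 = 31.5°
tan(βl) = tan(31.5°) = 0.613
Z_in = Z_0·(Z_L + jZ_0·tanβl)/(Z_0 + jZ_L·tanβl)
     = 368·(1050 + j226)/(368 + j644)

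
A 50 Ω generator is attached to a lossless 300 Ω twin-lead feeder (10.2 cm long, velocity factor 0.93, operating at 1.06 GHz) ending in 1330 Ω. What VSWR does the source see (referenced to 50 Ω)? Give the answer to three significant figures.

VSWR ≈ 16.2

λ = v/f = 0.93·c / 1.06 GHz = 0.263 m
βl = 2π·l/λ = 2π × 0.388 = 140°
tan(βl) = -0.854
Z_in = Z_0·(Z_L + jZ_0·tanβl)/(Z_0 + jZ_L·tanβl) = 150 + j312 Ω
Γ_s = (Z_in − Z_s)/(Z_in + Z_s) = (100 + j312)/(200 + j312), |Γ_s| = 0.884
VSWR = (1 + |Γ_s|)/(1 − |Γ_s|)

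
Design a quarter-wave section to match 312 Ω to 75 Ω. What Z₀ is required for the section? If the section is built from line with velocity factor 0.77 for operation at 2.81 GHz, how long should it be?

Z_qwt ≈ 153 Ω; length ≈ 2.06 cm

Z_qwt = √(Z_0·R_L) = √(75 × 312) = √23400
λ = 0.77·c/f = 0.0822 m, so l = λ/4 = 0.0206 m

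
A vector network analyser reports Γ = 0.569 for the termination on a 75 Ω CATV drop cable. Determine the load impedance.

Z_L = Z_0·(1 + Γ)/(1 − Γ) = 75·(1.57)/(0.431)

Z_L ≈ 273 Ω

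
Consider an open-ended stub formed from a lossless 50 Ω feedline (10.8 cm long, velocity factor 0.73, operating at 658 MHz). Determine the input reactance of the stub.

λ = v/f = 0.73·c / 658 MHz = 0.333 m
βl = 2π·l/λ = 2π × 0.324 = 117°
tan(βl) = -1.98
For an open-ended stub, Z_in = −jZ_0·cot(βl) = −jZ_0/tan(βl)

X_in ≈ 25.3 Ω (inductive)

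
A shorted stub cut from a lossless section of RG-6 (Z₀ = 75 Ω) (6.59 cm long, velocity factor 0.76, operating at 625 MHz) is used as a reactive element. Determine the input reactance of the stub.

X_in ≈ 161 Ω (inductive)

λ = v/f = 0.76·c / 625 MHz = 0.365 m
βl = 2π·l/λ = 2π × 0.181 = 65°
tan(βl) = 2.15
For a shorted stub, Z_in = jZ_0·tan(βl)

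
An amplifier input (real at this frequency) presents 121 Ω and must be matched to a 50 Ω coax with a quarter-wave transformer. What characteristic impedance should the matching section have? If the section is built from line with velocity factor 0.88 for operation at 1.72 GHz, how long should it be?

Z_qwt = √(Z_0·R_L) = √(50 × 121) = √6050
λ = 0.88·c/f = 0.153 m, so l = λ/4 = 0.0384 m

Z_qwt ≈ 77.8 Ω; length ≈ 3.84 cm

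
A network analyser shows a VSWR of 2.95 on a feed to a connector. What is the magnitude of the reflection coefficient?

|Γ| ≈ 0.494

|Γ| = (S − 1)/(S + 1) = (2.95 − 1)/(2.95 + 1) = 1.95/3.95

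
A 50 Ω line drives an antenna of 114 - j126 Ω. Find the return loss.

Γ = (64 − j126)/(164 − j126), |Γ| = 0.683
RL = −20·log₁₀|Γ| = −20·log₁₀(0.683)

RL ≈ 3.31 dB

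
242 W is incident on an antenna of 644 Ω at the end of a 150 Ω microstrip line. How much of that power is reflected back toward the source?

P_reflected ≈ 93.7 W

Γ = (644 − 150)/(644 + 150) = 0.622
|Γ|² = 0.387
P_refl = |Γ|²·P_inc = 93.7 W, P_del = (1 − |Γ|²)·P_inc = 148 W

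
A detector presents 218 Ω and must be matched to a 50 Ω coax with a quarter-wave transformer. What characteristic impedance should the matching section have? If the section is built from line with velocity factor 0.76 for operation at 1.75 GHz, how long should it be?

Z_qwt ≈ 104 Ω; length ≈ 3.26 cm

Z_qwt = √(Z_0·R_L) = √(50 × 218) = √10900
λ = 0.76·c/f = 0.13 m, so l = λ/4 = 0.0326 m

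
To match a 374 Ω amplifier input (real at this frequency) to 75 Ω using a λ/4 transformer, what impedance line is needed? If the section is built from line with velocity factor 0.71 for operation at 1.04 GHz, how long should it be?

Z_qwt = √(Z_0·R_L) = √(75 × 374) = √28050
λ = 0.71·c/f = 0.205 m, so l = λ/4 = 0.0512 m

Z_qwt ≈ 167 Ω; length ≈ 5.12 cm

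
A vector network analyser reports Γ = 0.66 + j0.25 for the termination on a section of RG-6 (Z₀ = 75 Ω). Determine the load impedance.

Z_L ≈ 211 + j211 Ω

Z_L = Z_0·(1 + Γ)/(1 − Γ) = 75·(1.66 + j0.25)/(0.34 − j0.25)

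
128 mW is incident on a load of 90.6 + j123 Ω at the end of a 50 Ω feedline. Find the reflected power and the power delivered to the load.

|Γ| = |(40.6 + j123)/(140.6 + j123)| = 0.693
|Γ|² = 0.481
P_refl = |Γ|²·P_inc = 61.5 mW, P_del = (1 − |Γ|²)·P_inc = 66.5 mW

P_reflected ≈ 61.5 mW; P_delivered ≈ 66.5 mW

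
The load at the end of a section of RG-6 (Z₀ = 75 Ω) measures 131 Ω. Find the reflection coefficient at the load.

Γ = 0.272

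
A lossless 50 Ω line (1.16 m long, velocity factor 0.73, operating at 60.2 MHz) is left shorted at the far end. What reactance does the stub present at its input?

X_in ≈ -108 Ω (capacitive)

λ = v/f = 0.73·c / 60.2 MHz = 3.64 m
βl = 2π·l/λ = 2π × 0.319 = 115°
tan(βl) = -2.16
For a shorted stub, Z_in = jZ_0·tan(βl)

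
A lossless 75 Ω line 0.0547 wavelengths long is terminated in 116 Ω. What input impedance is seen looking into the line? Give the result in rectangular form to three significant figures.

βl = 2π × 0.0547 = 19.7°
tan(βl) = tan(19.7°) = 0.358
Z_in = Z_0·(Z_L + jZ_0·tanβl)/(Z_0 + jZ_L·tanβl)
     = 75·(116 + j26.8)/(75 + j41.5)

Z_in ≈ 100 − j28.6 Ω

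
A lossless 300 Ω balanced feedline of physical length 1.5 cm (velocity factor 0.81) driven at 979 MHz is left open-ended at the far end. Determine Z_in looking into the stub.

λ = v/f = 0.81·c / 979 MHz = 0.248 m
βl = 2π·l/λ = 2π × 0.0604 = 21.8°
tan(βl) = 0.399
For an open-ended stub, Z_in = −jZ_0·cot(βl) = −jZ_0/tan(βl)

Z_in ≈ −j752 Ω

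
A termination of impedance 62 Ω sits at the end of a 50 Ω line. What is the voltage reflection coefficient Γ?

Γ = (Z_L − Z_0)/(Z_L + Z_0) = (62 − 50)/(62 + 50) = 12/112

Γ = 0.107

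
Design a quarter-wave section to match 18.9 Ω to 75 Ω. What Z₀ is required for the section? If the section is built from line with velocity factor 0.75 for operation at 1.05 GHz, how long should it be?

Z_qwt ≈ 37.6 Ω; length ≈ 5.36 cm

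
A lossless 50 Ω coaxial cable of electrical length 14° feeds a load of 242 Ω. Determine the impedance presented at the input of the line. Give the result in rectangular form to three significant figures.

tan(βl) = tan(14°) = 0.249
Z_in = Z_0·(Z_L + jZ_0·tanβl)/(Z_0 + jZ_L·tanβl)
     = 50·(242 + j12.5)/(50 + j60.3)

Z_in ≈ 105 − j114 Ω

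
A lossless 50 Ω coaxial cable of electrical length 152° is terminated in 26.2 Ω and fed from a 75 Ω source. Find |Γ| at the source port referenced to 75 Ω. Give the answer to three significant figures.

tan(βl) = -0.532
Z_in = Z_0·(Z_L + jZ_0·tanβl)/(Z_0 + jZ_L·tanβl) = 31.2 − j17.9 Ω
Γ_s = (Z_in − Z_s)/(Z_in + Z_s) = (-43.8 − j17.9)/(106 − j17.9), |Γ_s| = 0.44

|Γ| ≈ 0.44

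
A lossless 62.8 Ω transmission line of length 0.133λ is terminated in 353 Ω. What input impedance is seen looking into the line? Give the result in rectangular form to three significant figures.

Z_in ≈ 19.8 − j53.6 Ω

βl = 2π × 0.133 = 47.9°
tan(βl) = tan(47.9°) = 1.11
Z_in = Z_0·(Z_L + jZ_0·tanβl)/(Z_0 + jZ_L·tanβl)
     = 62.8·(353 + j69.5)/(62.8 + j390)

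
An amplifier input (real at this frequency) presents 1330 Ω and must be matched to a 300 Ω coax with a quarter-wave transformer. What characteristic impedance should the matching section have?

Z_qwt = √(Z_0·R_L) = √(300 × 1330) = √399000

Z_qwt ≈ 632 Ω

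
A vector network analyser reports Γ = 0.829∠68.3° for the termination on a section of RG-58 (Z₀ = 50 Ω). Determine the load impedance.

Z_L ≈ 14.6 + j71.7 Ω

Z_L = Z_0·(1 + Γ)/(1 − Γ) = 50·(1.31 + j0.77)/(0.693 − j0.77)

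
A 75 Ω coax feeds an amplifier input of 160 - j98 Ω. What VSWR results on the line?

Γ = (Z_L − Z_0)/(Z_L + Z_0) = (85 − j98)/(235 − j98)
|Γ| = 130/255 = 0.51
VSWR = (1 + |Γ|)/(1 − |Γ|) = 1.51/0.49

VSWR ≈ 3.08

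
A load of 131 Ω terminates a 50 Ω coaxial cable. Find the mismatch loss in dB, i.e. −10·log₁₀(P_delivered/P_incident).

Γ = (131 − 50)/(131 + 50) = 0.448
|Γ|² = 0.2, so P_del/P_inc = 1 − |Γ|² = 0.8
ML = −10·log₁₀(1 − |Γ|²)

mismatch loss ≈ 0.971 dB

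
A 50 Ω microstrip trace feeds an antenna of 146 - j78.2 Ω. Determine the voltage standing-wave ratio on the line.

VSWR ≈ 3.84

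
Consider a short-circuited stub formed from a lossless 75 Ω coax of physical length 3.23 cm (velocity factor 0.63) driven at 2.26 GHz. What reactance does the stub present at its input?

X_in ≈ -65.1 Ω (capacitive)

λ = v/f = 0.63·c / 2.26 GHz = 0.0836 m
βl = 2π·l/λ = 2π × 0.386 = 139°
tan(βl) = -0.868
For a short-circuited stub, Z_in = jZ_0·tan(βl)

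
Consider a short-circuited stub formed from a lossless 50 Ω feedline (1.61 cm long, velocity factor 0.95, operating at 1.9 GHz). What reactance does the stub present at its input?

λ = v/f = 0.95·c / 1.9 GHz = 0.15 m
βl = 2π·l/λ = 2π × 0.107 = 38.6°
tan(βl) = 0.799
For a short-circuited stub, Z_in = jZ_0·tan(βl)

X_in ≈ 40 Ω (inductive)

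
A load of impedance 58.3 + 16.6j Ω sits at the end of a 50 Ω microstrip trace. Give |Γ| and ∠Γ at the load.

Γ = (Z_L − Z_0)/(Z_L + Z_0) = (8.3 + j16.6)/(108.3 + j16.6)
|Γ| = 18.6/110 = 0.169

Γ ≈ 0.169 ∠ 54.7°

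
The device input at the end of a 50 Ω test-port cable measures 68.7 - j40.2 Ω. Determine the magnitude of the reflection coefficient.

Γ = (Z_L − Z_0)/(Z_L + Z_0) = (18.7 − j40.2)/(118.7 − j40.2)
|Γ| = 44.3/125

|Γ| ≈ 0.354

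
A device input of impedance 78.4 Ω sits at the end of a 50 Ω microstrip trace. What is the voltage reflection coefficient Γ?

Γ = 0.221

Γ = (Z_L − Z_0)/(Z_L + Z_0) = (78.4 − 50)/(78.4 + 50) = 28.4/128.4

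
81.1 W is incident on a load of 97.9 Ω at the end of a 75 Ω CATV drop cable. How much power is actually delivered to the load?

P_delivered ≈ 79.7 W

Γ = (97.9 − 75)/(97.9 + 75) = 0.132
|Γ|² = 0.0175
P_refl = |Γ|²·P_inc = 1.42 W, P_del = (1 − |Γ|²)·P_inc = 79.7 W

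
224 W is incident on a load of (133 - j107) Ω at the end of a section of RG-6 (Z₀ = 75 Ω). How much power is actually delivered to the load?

|Γ| = |(58 − j107)/(208 − j107)| = 0.52
|Γ|² = 0.271
P_refl = |Γ|²·P_inc = 60.6 W, P_del = (1 − |Γ|²)·P_inc = 163 W

P_delivered ≈ 163 W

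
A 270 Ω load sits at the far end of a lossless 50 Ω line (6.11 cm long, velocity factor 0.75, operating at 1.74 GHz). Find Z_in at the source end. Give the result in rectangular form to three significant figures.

λ = v/f = 0.75·c / 1.74 GHz = 0.129 m
βl = 2π·l/λ = 2π × 0.473 = 170°
tan(βl) = tan(170°) = -0.174
Z_in = Z_0·(Z_L + jZ_0·tanβl)/(Z_0 + jZ_L·tanβl)
     = 50·(270 − j8.72)/(50 − j47.1)

Z_in ≈ 147 + j130 Ω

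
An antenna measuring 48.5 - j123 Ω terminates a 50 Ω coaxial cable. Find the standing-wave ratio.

VSWR ≈ 8.12

Γ = (Z_L − Z_0)/(Z_L + Z_0) = (-1.5 − j123)/(98.5 − j123)
|Γ| = 123/158 = 0.781
VSWR = (1 + |Γ|)/(1 − |Γ|) = 1.78/0.219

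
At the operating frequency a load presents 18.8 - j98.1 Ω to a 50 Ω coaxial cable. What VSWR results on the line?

Γ = (Z_L − Z_0)/(Z_L + Z_0) = (-31.2 − j98.1)/(68.8 − j98.1)
|Γ| = 103/120 = 0.859
VSWR = (1 + |Γ|)/(1 − |Γ|) = 1.86/0.141

VSWR ≈ 13.2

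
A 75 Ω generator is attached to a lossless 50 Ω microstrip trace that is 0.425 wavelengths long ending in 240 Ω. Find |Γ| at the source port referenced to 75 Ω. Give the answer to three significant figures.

|Γ| ≈ 0.604

βl = 2π × 0.425 = 153°
tan(βl) = -0.51
Z_in = Z_0·(Z_L + jZ_0·tanβl)/(Z_0 + jZ_L·tanβl) = 43.3 + j80.4 Ω
Γ_s = (Z_in − Z_s)/(Z_in + Z_s) = (-31.7 + j80.4)/(118 + j80.4), |Γ_s| = 0.604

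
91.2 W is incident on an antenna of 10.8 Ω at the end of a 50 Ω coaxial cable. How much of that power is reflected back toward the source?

Γ = (10.8 − 50)/(10.8 + 50) = -0.645
|Γ|² = 0.416
P_refl = |Γ|²·P_inc = 37.9 W, P_del = (1 − |Γ|²)·P_inc = 53.3 W

P_reflected ≈ 37.9 W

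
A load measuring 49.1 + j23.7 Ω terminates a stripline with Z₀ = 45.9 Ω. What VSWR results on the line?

Γ = (Z_L − Z_0)/(Z_L + Z_0) = (3.2 + j23.7)/(95 + j23.7)
|Γ| = 23.9/97.9 = 0.244
VSWR = (1 + |Γ|)/(1 − |Γ|) = 1.24/0.756

VSWR ≈ 1.65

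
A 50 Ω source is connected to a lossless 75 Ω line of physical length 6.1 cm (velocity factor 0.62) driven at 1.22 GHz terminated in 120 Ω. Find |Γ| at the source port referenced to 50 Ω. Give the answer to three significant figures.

λ = v/f = 0.62·c / 1.22 GHz = 0.152 m
βl = 2π·l/λ = 2π × 0.4 = 144°
tan(βl) = -0.726
Z_in = Z_0·(Z_L + jZ_0·tanβl)/(Z_0 + jZ_L·tanβl) = 78 + j36.2 Ω
Γ_s = (Z_in − Z_s)/(Z_in + Z_s) = (28 + j36.2)/(128 + j36.2), |Γ_s| = 0.344

|Γ| ≈ 0.344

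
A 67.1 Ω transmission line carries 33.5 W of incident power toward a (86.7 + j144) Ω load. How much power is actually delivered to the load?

P_delivered ≈ 17.6 W

|Γ| = |(19.6 + j144)/(153.8 + j144)| = 0.69
|Γ|² = 0.476
P_refl = |Γ|²·P_inc = 15.9 W, P_del = (1 − |Γ|²)·P_inc = 17.6 W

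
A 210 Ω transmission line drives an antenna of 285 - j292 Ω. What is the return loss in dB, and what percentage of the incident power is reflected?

Γ = (75 − j292)/(495 − j292), |Γ| = 0.525
RL = −20·log₁₀(0.525) = 5.6 dB
P_refl/P_inc = |Γ|² = 0.275

RL ≈ 5.6 dB; 27.5% of incident power reflected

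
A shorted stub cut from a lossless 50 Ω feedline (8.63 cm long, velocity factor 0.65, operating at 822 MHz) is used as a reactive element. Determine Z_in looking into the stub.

λ = v/f = 0.65·c / 822 MHz = 0.237 m
βl = 2π·l/λ = 2π × 0.364 = 131°
tan(βl) = -1.15
For a shorted stub, Z_in = jZ_0·tan(βl)

Z_in ≈ −j57.6 Ω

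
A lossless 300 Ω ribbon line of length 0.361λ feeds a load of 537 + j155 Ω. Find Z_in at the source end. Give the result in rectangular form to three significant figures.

βl = 2π × 0.361 = 130°
tan(βl) = tan(130°) = -1.19
Z_in = Z_0·(Z_L + jZ_0·tanβl)/(Z_0 + jZ_L·tanβl)
     = 300·(537 − j203)/(485 − j641)

Z_in ≈ 181 + j114 Ω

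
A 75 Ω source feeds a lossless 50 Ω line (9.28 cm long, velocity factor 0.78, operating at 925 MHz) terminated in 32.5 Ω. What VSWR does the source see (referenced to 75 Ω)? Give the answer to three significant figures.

VSWR ≈ 1.77

λ = v/f = 0.78·c / 925 MHz = 0.253 m
βl = 2π·l/λ = 2π × 0.367 = 132°
tan(βl) = -1.11
Z_in = Z_0·(Z_L + jZ_0·tanβl)/(Z_0 + jZ_L·tanβl) = 47.7 − j21.1 Ω
Γ_s = (Z_in − Z_s)/(Z_in + Z_s) = (-27.3 − j21.1)/(123 − j21.1), |Γ_s| = 0.277
VSWR = (1 + |Γ_s|)/(1 − |Γ_s|)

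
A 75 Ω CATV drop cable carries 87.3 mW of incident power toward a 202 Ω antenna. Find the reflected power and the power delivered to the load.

Γ = (202 − 75)/(202 + 75) = 0.458
|Γ|² = 0.21
P_refl = |Γ|²·P_inc = 18.4 mW, P_del = (1 − |Γ|²)·P_inc = 68.9 mW

P_reflected ≈ 18.4 mW; P_delivered ≈ 68.9 mW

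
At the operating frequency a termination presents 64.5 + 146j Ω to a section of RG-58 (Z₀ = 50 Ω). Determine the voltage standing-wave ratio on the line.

VSWR ≈ 8.56

Γ = (Z_L − Z_0)/(Z_L + Z_0) = (14.5 + j146)/(114.5 + j146)
|Γ| = 147/186 = 0.791
VSWR = (1 + |Γ|)/(1 − |Γ|) = 1.79/0.209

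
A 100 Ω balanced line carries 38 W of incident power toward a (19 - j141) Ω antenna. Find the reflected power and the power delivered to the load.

|Γ| = |(-81 − j141)/(119 − j141)| = 0.881
|Γ|² = 0.777
P_refl = |Γ|²·P_inc = 29.5 W, P_del = (1 − |Γ|²)·P_inc = 8.48 W

P_reflected ≈ 29.5 W; P_delivered ≈ 8.48 W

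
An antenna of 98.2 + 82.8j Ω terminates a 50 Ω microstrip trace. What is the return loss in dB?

Γ = (48.2 + j82.8)/(148.2 + j82.8), |Γ| = 0.564
RL = −20·log₁₀|Γ| = −20·log₁₀(0.564)

RL ≈ 4.97 dB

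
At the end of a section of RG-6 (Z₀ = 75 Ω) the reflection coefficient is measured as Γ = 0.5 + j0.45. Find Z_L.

Z_L ≈ 90.7 + j149 Ω

Z_L = Z_0·(1 + Γ)/(1 − Γ) = 75·(1.5 + j0.45)/(0.5 − j0.45)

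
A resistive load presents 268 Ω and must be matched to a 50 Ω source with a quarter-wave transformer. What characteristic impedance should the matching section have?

Z_qwt = √(Z_0·R_L) = √(50 × 268) = √13400

Z_qwt ≈ 116 Ω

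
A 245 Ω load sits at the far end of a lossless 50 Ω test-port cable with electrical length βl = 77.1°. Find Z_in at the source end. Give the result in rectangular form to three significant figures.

Z_in ≈ 10.7 − j11 Ω

tan(βl) = tan(77.1°) = 4.37
Z_in = Z_0·(Z_L + jZ_0·tanβl)/(Z_0 + jZ_L·tanβl)
     = 50·(245 + j218)/(50 + j1070)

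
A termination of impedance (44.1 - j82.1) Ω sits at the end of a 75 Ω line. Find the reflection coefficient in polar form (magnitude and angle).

Γ = (Z_L − Z_0)/(Z_L + Z_0) = (-30.9 − j82.1)/(119.1 − j82.1)
|Γ| = 87.7/145 = 0.606

Γ ≈ 0.606 ∠ -76°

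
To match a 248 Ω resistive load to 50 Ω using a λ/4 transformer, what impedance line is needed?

Z_qwt ≈ 111 Ω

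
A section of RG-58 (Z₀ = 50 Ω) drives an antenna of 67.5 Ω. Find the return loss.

Γ = (67.5 − 50)/(67.5 + 50) = 0.149
RL = −20·log₁₀|Γ| = −20·log₁₀(0.149)

RL ≈ 16.5 dB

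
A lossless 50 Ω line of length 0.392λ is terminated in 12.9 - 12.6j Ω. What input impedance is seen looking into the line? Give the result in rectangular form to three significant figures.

Z_in ≈ 31.4 − j58.2 Ω

βl = 2π × 0.392 = 141°
tan(βl) = tan(141°) = -0.806
Z_in = Z_0·(Z_L + jZ_0·tanβl)/(Z_0 + jZ_L·tanβl)
     = 50·(12.9 − j52.9)/(39.8 − j10.4)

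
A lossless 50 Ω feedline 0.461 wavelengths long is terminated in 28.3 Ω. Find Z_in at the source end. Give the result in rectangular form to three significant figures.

βl = 2π × 0.461 = 166°
tan(βl) = tan(166°) = -0.25
Z_in = Z_0·(Z_L + jZ_0·tanβl)/(Z_0 + jZ_L·tanβl)
     = 50·(28.3 − j12.5)/(50 − j7.08)

Z_in ≈ 29.5 − j8.33 Ω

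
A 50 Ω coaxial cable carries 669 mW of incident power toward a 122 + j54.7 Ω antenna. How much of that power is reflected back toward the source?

|Γ| = |(72 + j54.7)/(172 + j54.7)| = 0.501
|Γ|² = 0.251
P_refl = |Γ|²·P_inc = 168 mW, P_del = (1 − |Γ|²)·P_inc = 501 mW

P_reflected ≈ 168 mW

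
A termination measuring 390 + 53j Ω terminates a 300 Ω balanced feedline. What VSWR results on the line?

VSWR ≈ 1.36

Γ = (Z_L − Z_0)/(Z_L + Z_0) = (90 + j53)/(690 + j53)
|Γ| = 104/692 = 0.151
VSWR = (1 + |Γ|)/(1 − |Γ|) = 1.15/0.849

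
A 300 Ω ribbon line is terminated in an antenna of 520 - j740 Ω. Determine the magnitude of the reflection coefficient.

Γ = (Z_L − Z_0)/(Z_L + Z_0) = (220 − j740)/(820 − j740)
|Γ| = 772/1100

|Γ| ≈ 0.699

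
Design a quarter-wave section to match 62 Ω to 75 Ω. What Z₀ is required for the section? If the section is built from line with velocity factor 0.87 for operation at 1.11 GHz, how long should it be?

Z_qwt = √(Z_0·R_L) = √(75 × 62) = √4650
λ = 0.87·c/f = 0.235 m, so l = λ/4 = 0.0588 m

Z_qwt ≈ 68.2 Ω; length ≈ 5.88 cm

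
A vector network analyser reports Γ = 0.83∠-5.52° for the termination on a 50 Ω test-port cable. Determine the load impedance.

Z_L ≈ 425 − j218 Ω

Z_L = Z_0·(1 + Γ)/(1 − Γ) = 50·(1.83 − j0.0798)/(0.174 + j0.0798)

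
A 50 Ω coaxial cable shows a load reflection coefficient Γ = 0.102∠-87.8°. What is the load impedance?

Z_L = Z_0·(1 + Γ)/(1 − Γ) = 50·(1 − j0.102)/(0.996 + j0.102)

Z_L ≈ 49.4 − j10.2 Ω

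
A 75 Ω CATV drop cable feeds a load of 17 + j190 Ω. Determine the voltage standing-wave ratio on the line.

VSWR ≈ 32.9

Γ = (Z_L − Z_0)/(Z_L + Z_0) = (-58 + j190)/(92 + j190)
|Γ| = 199/211 = 0.941
VSWR = (1 + |Γ|)/(1 − |Γ|) = 1.94/0.059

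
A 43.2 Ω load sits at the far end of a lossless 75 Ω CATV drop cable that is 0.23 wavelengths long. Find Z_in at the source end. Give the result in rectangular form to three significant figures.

βl = 2π × 0.23 = 82.8°
tan(βl) = tan(82.8°) = 7.92
Z_in = Z_0·(Z_L + jZ_0·tanβl)/(Z_0 + jZ_L·tanβl)
     = 75·(43.2 + j594)/(75 + j342)

Z_in ≈ 126 + j18.2 Ω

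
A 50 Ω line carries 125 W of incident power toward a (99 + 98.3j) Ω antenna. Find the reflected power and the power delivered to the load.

|Γ| = |(49 + j98.3)/(149 + j98.3)| = 0.615
|Γ|² = 0.379
P_refl = |Γ|²·P_inc = 47.3 W, P_del = (1 − |Γ|²)·P_inc = 77.7 W

P_reflected ≈ 47.3 W; P_delivered ≈ 77.7 W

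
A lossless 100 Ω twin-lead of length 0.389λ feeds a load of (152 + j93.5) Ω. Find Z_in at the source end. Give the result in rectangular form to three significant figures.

Z_in ≈ 53.9 + j43.9 Ω

βl = 2π × 0.389 = 140°
tan(βl) = tan(140°) = -0.838
Z_in = Z_0·(Z_L + jZ_0·tanβl)/(Z_0 + jZ_L·tanβl)
     = 100·(152 + j9.71)/(178 − j127)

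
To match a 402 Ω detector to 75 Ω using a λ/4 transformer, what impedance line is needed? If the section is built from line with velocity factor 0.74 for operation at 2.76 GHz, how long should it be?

Z_qwt = √(Z_0·R_L) = √(75 × 402) = √30150
λ = 0.74·c/f = 0.0804 m, so l = λ/4 = 0.0201 m

Z_qwt ≈ 174 Ω; length ≈ 2.01 cm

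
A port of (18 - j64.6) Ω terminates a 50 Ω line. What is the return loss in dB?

RL ≈ 2.29 dB

Γ = (-32 − j64.6)/(68 − j64.6), |Γ| = 0.769
RL = −20·log₁₀|Γ| = −20·log₁₀(0.769)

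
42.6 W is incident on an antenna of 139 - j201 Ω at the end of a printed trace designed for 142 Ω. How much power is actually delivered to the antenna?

P_delivered ≈ 28.2 W

|Γ| = |(-3 − j201)/(281 − j201)| = 0.582
|Γ|² = 0.339
P_refl = |Γ|²·P_inc = 14.4 W, P_del = (1 − |Γ|²)·P_inc = 28.2 W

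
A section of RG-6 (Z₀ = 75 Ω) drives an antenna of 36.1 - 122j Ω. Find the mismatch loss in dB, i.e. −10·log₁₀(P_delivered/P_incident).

Γ = (-38.9 − j122)/(111.1 − j122), |Γ| = 0.776
|Γ|² = 0.602, so P_del/P_inc = 1 − |Γ|² = 0.398
ML = −10·log₁₀(1 − |Γ|²)

mismatch loss ≈ 4 dB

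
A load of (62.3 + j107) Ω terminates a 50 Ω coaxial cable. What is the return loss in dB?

Γ = (12.3 + j107)/(112.3 + j107), |Γ| = 0.694
RL = −20·log₁₀|Γ| = −20·log₁₀(0.694)

RL ≈ 3.17 dB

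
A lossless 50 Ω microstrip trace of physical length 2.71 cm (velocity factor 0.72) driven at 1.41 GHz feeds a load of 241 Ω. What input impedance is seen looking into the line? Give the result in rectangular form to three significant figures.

Z_in ≈ 12.8 − j23.4 Ω

λ = v/f = 0.72·c / 1.41 GHz = 0.153 m
βl = 2π·l/λ = 2π × 0.177 = 63.7°
tan(βl) = tan(63.7°) = 2.02
Z_in = Z_0·(Z_L + jZ_0·tanβl)/(Z_0 + jZ_L·tanβl)
     = 50·(241 + j101)/(50 + j487)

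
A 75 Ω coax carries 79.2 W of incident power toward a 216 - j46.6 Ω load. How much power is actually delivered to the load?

P_delivered ≈ 59.1 W

|Γ| = |(141 − j46.6)/(291 − j46.6)| = 0.504
|Γ|² = 0.254
P_refl = |Γ|²·P_inc = 20.1 W, P_del = (1 − |Γ|²)·P_inc = 59.1 W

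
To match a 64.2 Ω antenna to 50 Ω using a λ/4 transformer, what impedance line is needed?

Z_qwt ≈ 56.7 Ω

Z_qwt = √(Z_0·R_L) = √(50 × 64.2) = √3210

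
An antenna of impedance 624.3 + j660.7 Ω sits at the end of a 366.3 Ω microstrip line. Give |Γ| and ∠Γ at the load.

Γ = (Z_L − Z_0)/(Z_L + Z_0) = (258 + j660.7)/(990.6 + j660.7)
|Γ| = 709/1190 = 0.596

Γ ≈ 0.596 ∠ 35°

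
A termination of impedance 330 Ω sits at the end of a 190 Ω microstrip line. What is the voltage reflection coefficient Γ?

Γ = (Z_L − Z_0)/(Z_L + Z_0) = (330 − 190)/(330 + 190) = 140/520

Γ = 0.269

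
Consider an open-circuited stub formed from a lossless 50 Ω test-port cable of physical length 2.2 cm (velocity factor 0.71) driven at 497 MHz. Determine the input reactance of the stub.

X_in ≈ -150 Ω (capacitive)

λ = v/f = 0.71·c / 497 MHz = 0.429 m
βl = 2π·l/λ = 2π × 0.0513 = 18.5°
tan(βl) = 0.334
For an open-circuited stub, Z_in = −jZ_0·cot(βl) = −jZ_0/tan(βl)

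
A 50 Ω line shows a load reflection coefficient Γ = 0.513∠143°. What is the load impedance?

Z_L ≈ 17.7 + j14.8 Ω

Z_L = Z_0·(1 + Γ)/(1 − Γ) = 50·(0.59 + j0.309)/(1.41 − j0.309)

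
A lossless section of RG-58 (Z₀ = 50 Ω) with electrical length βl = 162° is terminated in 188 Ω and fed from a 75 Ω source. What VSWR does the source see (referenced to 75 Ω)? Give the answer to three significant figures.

tan(βl) = -0.325
Z_in = Z_0·(Z_L + jZ_0·tanβl)/(Z_0 + jZ_L·tanβl) = 83.4 + j85.6 Ω
Γ_s = (Z_in − Z_s)/(Z_in + Z_s) = (8.39 + j85.6)/(158 + j85.6), |Γ_s| = 0.478
VSWR = (1 + |Γ_s|)/(1 − |Γ_s|)

VSWR ≈ 2.83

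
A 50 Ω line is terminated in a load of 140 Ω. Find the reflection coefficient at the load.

Γ = (Z_L − Z_0)/(Z_L + Z_0) = (140 − 50)/(140 + 50) = 90/190

Γ = 0.474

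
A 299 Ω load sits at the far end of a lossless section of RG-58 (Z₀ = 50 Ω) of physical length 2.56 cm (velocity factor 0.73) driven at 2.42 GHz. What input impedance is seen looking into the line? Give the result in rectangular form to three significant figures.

Z_in ≈ 8.72 + j10.2 Ω

λ = v/f = 0.73·c / 2.42 GHz = 0.0905 m
βl = 2π·l/λ = 2π × 0.283 = 102°
tan(βl) = tan(102°) = -4.77
Z_in = Z_0·(Z_L + jZ_0·tanβl)/(Z_0 + jZ_L·tanβl)
     = 50·(299 − j239)/(50 − j1430)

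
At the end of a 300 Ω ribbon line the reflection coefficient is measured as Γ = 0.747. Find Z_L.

Z_L ≈ 2070 Ω

Z_L = Z_0·(1 + Γ)/(1 − Γ) = 300·(1.75)/(0.253)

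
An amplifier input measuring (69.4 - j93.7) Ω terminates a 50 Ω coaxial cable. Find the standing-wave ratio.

Γ = (Z_L − Z_0)/(Z_L + Z_0) = (19.4 − j93.7)/(119.4 − j93.7)
|Γ| = 95.7/152 = 0.63
VSWR = (1 + |Γ|)/(1 − |Γ|) = 1.63/0.37

VSWR ≈ 4.41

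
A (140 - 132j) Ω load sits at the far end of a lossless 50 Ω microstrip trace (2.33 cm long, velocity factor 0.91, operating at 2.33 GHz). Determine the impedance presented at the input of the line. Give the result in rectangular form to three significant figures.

λ = v/f = 0.91·c / 2.33 GHz = 0.117 m
βl = 2π·l/λ = 2π × 0.199 = 71.6°
tan(βl) = tan(71.6°) = 3
Z_in = Z_0·(Z_L + jZ_0·tanβl)/(Z_0 + jZ_L·tanβl)
     = 50·(140 + j18.2)/(447 + j421)

Z_in ≈ 9.32 − j6.74 Ω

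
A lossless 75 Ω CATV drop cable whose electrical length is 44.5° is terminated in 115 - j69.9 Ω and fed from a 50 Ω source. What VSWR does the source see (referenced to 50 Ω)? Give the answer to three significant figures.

tan(βl) = 0.983
Z_in = Z_0·(Z_L + jZ_0·tanβl)/(Z_0 + jZ_L·tanβl) = 38 − j27.9 Ω
Γ_s = (Z_in − Z_s)/(Z_in + Z_s) = (-12 − j27.9)/(88 − j27.9), |Γ_s| = 0.329
VSWR = (1 + |Γ_s|)/(1 − |Γ_s|)

VSWR ≈ 1.98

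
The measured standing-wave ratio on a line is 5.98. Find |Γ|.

|Γ| = (S − 1)/(S + 1) = (5.98 − 1)/(5.98 + 1) = 4.98/6.98

|Γ| ≈ 0.713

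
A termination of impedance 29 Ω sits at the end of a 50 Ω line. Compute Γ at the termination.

Γ = (Z_L − Z_0)/(Z_L + Z_0) = (29 − 50)/(29 + 50) = -21/79

Γ = -0.266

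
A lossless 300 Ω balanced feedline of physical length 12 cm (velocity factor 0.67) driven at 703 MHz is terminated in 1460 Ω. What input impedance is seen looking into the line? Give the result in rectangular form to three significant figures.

Z_in ≈ 232 + j457 Ω

λ = v/f = 0.67·c / 703 MHz = 0.286 m
βl = 2π·l/λ = 2π × 0.42 = 151°
tan(βl) = tan(151°) = -0.552
Z_in = Z_0·(Z_L + jZ_0·tanβl)/(Z_0 + jZ_L·tanβl)
     = 300·(1460 − j166)/(300 − j806)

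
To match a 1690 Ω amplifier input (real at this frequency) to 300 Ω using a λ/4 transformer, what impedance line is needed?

Z_qwt = √(Z_0·R_L) = √(300 × 1690) = √507000

Z_qwt ≈ 712 Ω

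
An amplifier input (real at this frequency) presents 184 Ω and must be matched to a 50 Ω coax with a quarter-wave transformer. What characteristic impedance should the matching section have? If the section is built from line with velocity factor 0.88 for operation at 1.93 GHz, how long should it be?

Z_qwt = √(Z_0·R_L) = √(50 × 184) = √9200
λ = 0.88·c/f = 0.137 m, so l = λ/4 = 0.0342 m

Z_qwt ≈ 95.9 Ω; length ≈ 3.42 cm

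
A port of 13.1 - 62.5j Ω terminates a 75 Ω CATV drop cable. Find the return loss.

RL ≈ 1.78 dB

Γ = (-61.9 − j62.5)/(88.1 − j62.5), |Γ| = 0.814
RL = −20·log₁₀|Γ| = −20·log₁₀(0.814)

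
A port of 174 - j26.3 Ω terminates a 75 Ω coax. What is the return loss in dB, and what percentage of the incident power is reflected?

Γ = (99 − j26.3)/(249 − j26.3), |Γ| = 0.409
RL = −20·log₁₀(0.409) = 7.76 dB
P_refl/P_inc = |Γ|² = 0.167

RL ≈ 7.76 dB; 16.7% of incident power reflected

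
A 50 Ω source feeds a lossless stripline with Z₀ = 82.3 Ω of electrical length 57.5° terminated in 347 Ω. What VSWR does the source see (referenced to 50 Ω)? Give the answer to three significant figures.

VSWR ≈ 3.89

tan(βl) = 1.57
Z_in = Z_0·(Z_L + jZ_0·tanβl)/(Z_0 + jZ_L·tanβl) = 26.8 − j48.4 Ω
Γ_s = (Z_in − Z_s)/(Z_in + Z_s) = (-23.2 − j48.4)/(76.8 − j48.4), |Γ_s| = 0.591
VSWR = (1 + |Γ_s|)/(1 − |Γ_s|)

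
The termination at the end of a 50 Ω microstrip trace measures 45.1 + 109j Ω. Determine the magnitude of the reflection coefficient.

|Γ| ≈ 0.754

Γ = (Z_L − Z_0)/(Z_L + Z_0) = (-4.9 + j109)/(95.1 + j109)
|Γ| = 109/145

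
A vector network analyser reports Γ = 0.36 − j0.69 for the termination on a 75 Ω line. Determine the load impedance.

Z_L = Z_0·(1 + Γ)/(1 − Γ) = 75·(1.36 − j0.69)/(0.64 + j0.69)

Z_L ≈ 33.4 − j117 Ω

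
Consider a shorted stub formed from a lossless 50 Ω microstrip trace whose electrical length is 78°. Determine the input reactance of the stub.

tan(βl) = 4.7
For a shorted stub, Z_in = jZ_0·tan(βl)

X_in ≈ 235 Ω (inductive)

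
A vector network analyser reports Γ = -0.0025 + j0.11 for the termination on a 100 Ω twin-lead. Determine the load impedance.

Z_L = Z_0·(1 + Γ)/(1 − Γ) = 100·(0.998 + j0.11)/(1 − j0.11)

Z_L ≈ 97.1 + j21.6 Ω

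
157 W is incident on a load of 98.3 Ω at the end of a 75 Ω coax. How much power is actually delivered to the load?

P_delivered ≈ 154 W

Γ = (98.3 − 75)/(98.3 + 75) = 0.134
|Γ|² = 0.0181
P_refl = |Γ|²·P_inc = 2.84 W, P_del = (1 − |Γ|²)·P_inc = 154 W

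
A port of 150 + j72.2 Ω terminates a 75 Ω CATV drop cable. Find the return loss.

RL ≈ 7.12 dB

Γ = (75 + j72.2)/(225 + j72.2), |Γ| = 0.441
RL = −20·log₁₀|Γ| = −20·log₁₀(0.441)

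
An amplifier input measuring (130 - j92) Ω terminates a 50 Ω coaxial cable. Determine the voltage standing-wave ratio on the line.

VSWR ≈ 4.04

Γ = (Z_L − Z_0)/(Z_L + Z_0) = (80 − j92)/(180 − j92)
|Γ| = 122/202 = 0.603
VSWR = (1 + |Γ|)/(1 − |Γ|) = 1.6/0.397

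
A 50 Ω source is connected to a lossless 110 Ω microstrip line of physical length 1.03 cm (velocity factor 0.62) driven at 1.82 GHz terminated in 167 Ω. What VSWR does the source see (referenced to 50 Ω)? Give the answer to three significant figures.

VSWR ≈ 2.75

λ = v/f = 0.62·c / 1.82 GHz = 0.102 m
βl = 2π·l/λ = 2π × 0.101 = 36.3°
tan(βl) = 0.734
Z_in = Z_0·(Z_L + jZ_0·tanβl)/(Z_0 + jZ_L·tanβl) = 115 − j47 Ω
Γ_s = (Z_in − Z_s)/(Z_in + Z_s) = (64.6 − j47)/(165 − j47), |Γ_s| = 0.467
VSWR = (1 + |Γ_s|)/(1 − |Γ_s|)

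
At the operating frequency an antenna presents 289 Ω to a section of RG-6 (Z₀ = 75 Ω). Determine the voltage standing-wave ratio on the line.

VSWR ≈ 3.85

For a purely resistive load, VSWR = R_L/Z_0 or Z_0/R_L (whichever > 1) = 289/75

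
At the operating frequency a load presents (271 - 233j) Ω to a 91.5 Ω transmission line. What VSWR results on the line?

Γ = (Z_L − Z_0)/(Z_L + Z_0) = (179.5 − j233)/(362.5 − j233)
|Γ| = 294/431 = 0.683
VSWR = (1 + |Γ|)/(1 − |Γ|) = 1.68/0.317

VSWR ≈ 5.3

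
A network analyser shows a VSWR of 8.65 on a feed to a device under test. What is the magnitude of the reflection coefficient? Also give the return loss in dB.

|Γ| = (S − 1)/(S + 1) = (8.65 − 1)/(8.65 + 1) = 7.65/9.65
RL = −20·log₁₀|Γ| = −20·log₁₀(0.793)

|Γ| ≈ 0.793; return loss ≈ 2.02 dB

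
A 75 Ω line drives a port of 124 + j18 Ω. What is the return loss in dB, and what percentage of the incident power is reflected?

RL ≈ 11.7 dB; 6.83% of incident power reflected

Γ = (49 + j18)/(199 + j18), |Γ| = 0.261
RL = −20·log₁₀(0.261) = 11.7 dB
P_refl/P_inc = |Γ|² = 0.0683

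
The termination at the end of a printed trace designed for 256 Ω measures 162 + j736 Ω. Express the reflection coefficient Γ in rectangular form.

Γ ≈ 0.701 + j0.526

Γ = (Z_L − Z_0)/(Z_L + Z_0) = (-94 + j736)/(418 + j736)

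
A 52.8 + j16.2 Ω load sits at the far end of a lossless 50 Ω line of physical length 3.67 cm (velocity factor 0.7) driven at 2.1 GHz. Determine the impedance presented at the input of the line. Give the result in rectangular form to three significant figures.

Z_in ≈ 36.6 + j2.67 Ω

λ = v/f = 0.7·c / 2.1 GHz = 0.1 m
βl = 2π·l/λ = 2π × 0.367 = 132°
tan(βl) = tan(132°) = -1.11
Z_in = Z_0·(Z_L + jZ_0·tanβl)/(Z_0 + jZ_L·tanβl)
     = 50·(52.8 − j39.1)/(67.9 − j58.4)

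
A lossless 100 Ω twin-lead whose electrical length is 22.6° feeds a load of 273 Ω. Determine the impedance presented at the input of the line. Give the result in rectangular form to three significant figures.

tan(βl) = tan(22.6°) = 0.416
Z_in = Z_0·(Z_L + jZ_0·tanβl)/(Z_0 + jZ_L·tanβl)
     = 100·(273 + j41.6)/(100 + j114)

Z_in ≈ 140 − j117 Ω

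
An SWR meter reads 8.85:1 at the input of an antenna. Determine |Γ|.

|Γ| = (S − 1)/(S + 1) = (8.85 − 1)/(8.85 + 1) = 7.85/9.85

|Γ| ≈ 0.797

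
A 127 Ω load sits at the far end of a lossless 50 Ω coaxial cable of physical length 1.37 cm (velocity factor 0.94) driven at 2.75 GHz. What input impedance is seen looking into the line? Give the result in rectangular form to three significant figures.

Z_in ≈ 31.6 − j33.7 Ω

λ = v/f = 0.94·c / 2.75 GHz = 0.103 m
βl = 2π·l/λ = 2π × 0.134 = 48.1°
tan(βl) = tan(48.1°) = 1.11
Z_in = Z_0·(Z_L + jZ_0·tanβl)/(Z_0 + jZ_L·tanβl)
     = 50·(127 + j55.7)/(50 + j142)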